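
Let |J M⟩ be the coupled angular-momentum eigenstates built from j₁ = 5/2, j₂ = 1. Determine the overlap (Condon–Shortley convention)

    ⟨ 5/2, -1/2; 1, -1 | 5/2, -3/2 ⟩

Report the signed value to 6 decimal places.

+√(16/35) ≈ +0.676123

j₁+j₂−J=1  J+j₁−j₂=4  J−j₁+j₂=1  j₁+j₂+J+1=7
(j₁±m₁, j₂±m₂, J±M) = (2,3,0,2,1,4)
P² = 576/35
sum k=0..0:
  [0] +1/6 = 1/6
S = 1/6
C² = P²·S² = 16/35 ; C = +0.676123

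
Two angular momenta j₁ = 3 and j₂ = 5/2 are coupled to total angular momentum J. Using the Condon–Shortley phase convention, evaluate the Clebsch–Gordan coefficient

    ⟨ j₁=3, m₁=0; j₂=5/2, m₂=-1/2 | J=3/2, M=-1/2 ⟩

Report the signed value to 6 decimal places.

+0.338062  (= +√(4/35))

triangle: 4!×2!×1!/8! = 48/40320
(j±m)!: 3!×3!×2!×3!×1!×2! = 864
prefactor² = (2J+1)×Δ×N² = 144/35
  k=1: −1/(1!×3!×2!×1!×0!×0!) = -1/12
  k=2: +1/(2!×2!×1!×0!×1!×1!) = 1/4
Σ = 1/6  ⇒  CG² = 144/35×1/6² = 4/35
CG = +√(4/35) = +0.338062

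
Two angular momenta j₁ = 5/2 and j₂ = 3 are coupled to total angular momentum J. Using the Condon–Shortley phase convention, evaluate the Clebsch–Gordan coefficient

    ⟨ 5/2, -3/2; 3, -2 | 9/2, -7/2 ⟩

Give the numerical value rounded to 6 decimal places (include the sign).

+√(1/99) ≈ +0.100504

√[10·1!4!5!/11! · 1!4!1!5!1!8!] = √(921600/11)
  +(−1)^0/∏(0,1,4,1,0,4)! = 1/576  (running 1/576)
  +(−1)^1/∏(1,0,3,0,1,5)! = -1/720  (running 1/2880)
⟨..|..⟩ = √(921600/11)·(1/2880) = +0.100504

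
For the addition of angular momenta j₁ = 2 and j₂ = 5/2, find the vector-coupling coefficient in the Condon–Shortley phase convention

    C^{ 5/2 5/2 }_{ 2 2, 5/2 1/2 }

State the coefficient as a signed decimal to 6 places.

√[6·2!2!3!/8! · 4!0!3!2!5!0!] = √(864/7)
  +(−1)^0/∏(0,2,0,3,2,0)! = 1/24  (running 1/24)
⟨..|..⟩ = √(864/7)·(1/24) = +0.462910

+0.462910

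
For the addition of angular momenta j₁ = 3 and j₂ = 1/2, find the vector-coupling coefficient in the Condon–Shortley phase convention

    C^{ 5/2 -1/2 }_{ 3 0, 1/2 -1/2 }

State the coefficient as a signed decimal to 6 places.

+0.654654

triangle: 1!×5!×0!/7! = 120/5040
(j±m)!: 3!×3!×0!×1!×2!×3! = 432
prefactor² = (2J+1)×Δ×N² = 432/7
  k=0: +1/(0!×1!×3!×0!×2!×0!) = 1/12
Σ = 1/12  ⇒  CG² = 432/7×1/12² = 3/7
CG = +√(3/7) = +0.654654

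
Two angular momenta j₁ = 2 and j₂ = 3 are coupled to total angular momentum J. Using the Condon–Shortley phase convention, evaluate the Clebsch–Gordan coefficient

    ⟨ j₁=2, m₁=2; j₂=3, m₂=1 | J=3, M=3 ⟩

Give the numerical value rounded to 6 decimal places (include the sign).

+0.408248

√[7·2!2!4!/9! · 4!0!4!2!6!0!] = √(1536)
  +(−1)^0/∏(0,2,0,4,2,0)! = 1/96  (running 1/96)
⟨..|..⟩ = √(1536)·(1/96) = +0.408248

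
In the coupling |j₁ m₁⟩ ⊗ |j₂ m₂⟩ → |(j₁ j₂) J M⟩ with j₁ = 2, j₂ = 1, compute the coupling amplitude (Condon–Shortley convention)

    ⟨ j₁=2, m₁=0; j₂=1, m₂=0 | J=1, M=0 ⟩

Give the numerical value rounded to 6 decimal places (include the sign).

-0.632456

√[3·2!2!0!/5! · 2!2!1!1!1!1!] = √(2/5)
  +(−1)^1/∏(1,1,1,0,1,0)! = -1  (running -1)
⟨..|..⟩ = √(2/5)·(-1) = -0.632456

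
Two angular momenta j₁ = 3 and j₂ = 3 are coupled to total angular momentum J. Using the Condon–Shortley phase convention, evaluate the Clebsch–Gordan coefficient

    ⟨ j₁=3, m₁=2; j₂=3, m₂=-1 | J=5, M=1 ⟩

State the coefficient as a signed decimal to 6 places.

+0.566947

j₁+j₂−J=1  J+j₁−j₂=5  J−j₁+j₂=5  j₁+j₂+J+1=12
(j₁±m₁, j₂±m₂, J±M) = (5,1,2,4,6,4)
P² = 230400/7
sum k=0..1:
  [0] +1/288 = 1/288
  [1] −1/2880 = -1/2880
S = 1/320
C² = P²·S² = 9/28 ; C = +0.566947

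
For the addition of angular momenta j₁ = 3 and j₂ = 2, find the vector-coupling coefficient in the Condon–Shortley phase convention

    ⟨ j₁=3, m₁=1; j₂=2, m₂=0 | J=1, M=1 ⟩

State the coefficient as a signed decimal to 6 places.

+0.414039

triangle: 4!·2!·0!/7! = 48/5040
(j±m)!: 4!·2!·2!·2!·2!·0! = 384
prefactor² = (2J+1)·Δ·N² = 384/35
  k=2: +1/(2!·2!·0!·0!·2!·0!) = 1/8
Σ = 1/8  ⇒  CG² = 384/35·1/8² = 6/35
CG = +√(6/35) = +0.414039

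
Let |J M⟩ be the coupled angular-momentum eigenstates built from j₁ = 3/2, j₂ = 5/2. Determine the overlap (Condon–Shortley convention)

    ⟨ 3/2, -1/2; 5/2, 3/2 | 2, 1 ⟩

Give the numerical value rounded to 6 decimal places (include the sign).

+√(1/42) = +0.154303

j₁+j₂−J=2  J+j₁−j₂=1  J−j₁+j₂=3  j₁+j₂+J+1=7
(j₁±m₁, j₂±m₂, J±M) = (1,2,4,1,3,1)
P² = 24/7
sum k=1..2:
  [1] −1/6 = -1/6
  [2] +1/4 = 1/4
S = 1/12
C² = P²·S² = 1/42 ; C = +0.154303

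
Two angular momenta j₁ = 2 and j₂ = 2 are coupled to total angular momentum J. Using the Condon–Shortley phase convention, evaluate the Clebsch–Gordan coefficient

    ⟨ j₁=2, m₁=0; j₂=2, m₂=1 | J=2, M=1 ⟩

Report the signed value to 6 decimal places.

triangle: 2!·2!·2!/7! = 8/5040
(j±m)!: 2!·2!·3!·1!·3!·1! = 144
prefactor² = (2J+1)·Δ·N² = 8/7
  k=1: −1/(1!·1!·1!·2!·1!·0!) = -1/2
  k=2: +1/(2!·0!·0!·1!·2!·1!) = 1/4
Σ = -1/4  ⇒  CG² = 8/7·(-1/4)² = 1/14
CG = −√(1/14) = -0.267261

-0.267261  (= −√(1/14))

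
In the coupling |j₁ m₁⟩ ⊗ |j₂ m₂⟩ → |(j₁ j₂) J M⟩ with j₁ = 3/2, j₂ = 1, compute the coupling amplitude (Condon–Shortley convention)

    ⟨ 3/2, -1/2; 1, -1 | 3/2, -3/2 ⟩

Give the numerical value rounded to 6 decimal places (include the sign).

√[4·1!2!1!/5! · 1!2!0!2!0!3!] = √(8/5)
  +(−1)^0/∏(0,1,2,0,0,1)! = 1/2  (running 1/2)
⟨..|..⟩ = √(8/5)·(1/2) = +0.632456

+√(2/5) ≈ +0.632456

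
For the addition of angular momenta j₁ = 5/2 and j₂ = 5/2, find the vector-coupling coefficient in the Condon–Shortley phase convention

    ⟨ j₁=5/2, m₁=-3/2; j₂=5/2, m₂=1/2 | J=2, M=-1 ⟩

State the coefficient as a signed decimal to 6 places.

+0.377964

triangle: 3!×2!×2!/8! = 24/40320
(j±m)!: 1!×4!×3!×2!×1!×3! = 1728
prefactor² = (2J+1)×Δ×N² = 36/7
  k=2: +1/(2!×1!×2!×1!×0!×1!) = 1/4
  k=3: −1/(3!×0!×1!×0!×1!×2!) = -1/12
Σ = 1/6  ⇒  CG² = 36/7×1/6² = 1/7
CG = +√(1/7) = +0.377964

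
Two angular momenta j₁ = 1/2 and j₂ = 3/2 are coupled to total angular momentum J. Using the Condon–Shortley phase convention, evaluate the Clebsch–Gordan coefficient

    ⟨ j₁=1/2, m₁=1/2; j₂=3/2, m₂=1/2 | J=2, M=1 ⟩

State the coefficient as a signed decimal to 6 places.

j₁+j₂−J=0  J+j₁−j₂=1  J−j₁+j₂=3  j₁+j₂+J+1=5
(j₁±m₁, j₂±m₂, J±M) = (1,0,2,1,3,1)
P² = 3
sum k=0..0:
  [0] +1/2 = 1/2
S = 1/2
C² = P²·S² = 3/4 ; C = +0.866025

+0.866025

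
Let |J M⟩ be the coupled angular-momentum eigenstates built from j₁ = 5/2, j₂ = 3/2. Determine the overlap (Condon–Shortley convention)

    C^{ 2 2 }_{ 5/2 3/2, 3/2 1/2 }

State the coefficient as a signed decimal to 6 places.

j₁+j₂−J=2  J+j₁−j₂=3  J−j₁+j₂=1  j₁+j₂+J+1=7
(j₁±m₁, j₂±m₂, J±M) = (4,1,2,1,4,0)
P² = 96/7
sum k=1..1:
  [1] −1/6 = -1/6
S = -1/6
C² = P²·S² = 8/21 ; C = -0.617213

-0.617213  (= −√(8/21))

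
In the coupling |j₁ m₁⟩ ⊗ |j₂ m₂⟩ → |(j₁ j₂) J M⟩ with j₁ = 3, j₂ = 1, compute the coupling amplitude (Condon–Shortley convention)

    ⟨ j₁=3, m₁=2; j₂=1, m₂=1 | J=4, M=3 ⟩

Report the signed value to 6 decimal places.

+√(3/4) = +0.866025

triangle: 0!×6!×2!/9! = 1440/362880
(j±m)!: 5!×1!×2!×0!×7!×1! = 1209600
prefactor² = (2J+1)×Δ×N² = 43200
  k=0: +1/(0!×0!×1!×2!×5!×0!) = 1/240
Σ = 1/240  ⇒  CG² = 43200×1/240² = 3/4
CG = +√(3/4) = +0.866025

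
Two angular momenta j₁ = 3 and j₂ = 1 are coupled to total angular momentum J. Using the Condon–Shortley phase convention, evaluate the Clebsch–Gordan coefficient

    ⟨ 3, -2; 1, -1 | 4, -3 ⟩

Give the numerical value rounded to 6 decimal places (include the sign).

+0.866025  (= +√(3/4))

√[9·0!6!2!/9! · 1!5!0!2!1!7!] = √(43200)
  +(−1)^0/∏(0,0,5,0,1,2)! = 1/240  (running 1/240)
⟨..|..⟩ = √(43200)·(1/240) = +0.866025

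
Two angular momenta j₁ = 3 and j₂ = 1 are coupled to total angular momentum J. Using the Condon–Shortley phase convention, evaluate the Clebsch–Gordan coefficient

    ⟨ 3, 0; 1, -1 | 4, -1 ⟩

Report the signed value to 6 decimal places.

+0.597614  (= +√(5/14))

√[9·0!6!2!/9! · 3!3!0!2!3!5!] = √(12960/7)
  +(−1)^0/∏(0,0,3,0,3,2)! = 1/72  (running 1/72)
⟨..|..⟩ = √(12960/7)·(1/72) = +0.597614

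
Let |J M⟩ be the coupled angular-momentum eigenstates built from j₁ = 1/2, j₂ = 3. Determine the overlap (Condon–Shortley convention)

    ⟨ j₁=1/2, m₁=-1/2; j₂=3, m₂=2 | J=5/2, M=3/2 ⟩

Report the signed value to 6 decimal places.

√[6·1!0!5!/7! · 0!1!5!1!4!1!] = √(2880/7)
  +(−1)^1/∏(1,0,0,4,0,1)! = -1/24  (running -1/24)
⟨..|..⟩ = √(2880/7)·(-1/24) = -0.845154

-0.845154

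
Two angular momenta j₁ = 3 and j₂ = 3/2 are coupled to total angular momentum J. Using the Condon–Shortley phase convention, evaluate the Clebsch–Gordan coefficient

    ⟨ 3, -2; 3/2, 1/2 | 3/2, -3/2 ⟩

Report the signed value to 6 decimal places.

+0.534522  (= +√(2/7))

√[4·3!3!0!/7! · 1!5!2!1!0!3!] = √(288/7)
  +(−1)^2/∏(2,1,3,0,0,0)! = 1/12  (running 1/12)
⟨..|..⟩ = √(288/7)·(1/12) = +0.534522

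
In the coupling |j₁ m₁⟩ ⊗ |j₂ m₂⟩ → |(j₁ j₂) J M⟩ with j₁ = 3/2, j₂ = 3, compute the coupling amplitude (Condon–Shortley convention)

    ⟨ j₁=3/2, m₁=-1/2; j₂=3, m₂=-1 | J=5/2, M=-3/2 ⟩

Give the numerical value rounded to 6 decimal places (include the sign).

j₁+j₂−J=2  J+j₁−j₂=1  J−j₁+j₂=4  j₁+j₂+J+1=8
(j₁±m₁, j₂±m₂, J±M) = (1,2,2,4,1,4)
P² = 576/35
sum k=1..2:
  [1] −1/6 = -1/6
  [2] +1/48 = 1/48
S = -7/48
C² = P²·S² = 7/20 ; C = -0.591608

-0.591608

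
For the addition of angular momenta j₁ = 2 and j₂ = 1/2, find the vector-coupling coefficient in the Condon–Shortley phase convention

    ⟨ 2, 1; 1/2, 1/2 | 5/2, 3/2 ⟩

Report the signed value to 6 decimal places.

√[6·0!4!1!/6! · 3!1!1!0!4!1!] = √(144/5)
  +(−1)^0/∏(0,0,1,1,3,0)! = 1/6  (running 1/6)
⟨..|..⟩ = √(144/5)·(1/6) = +0.894427

+√(4/5) = +0.894427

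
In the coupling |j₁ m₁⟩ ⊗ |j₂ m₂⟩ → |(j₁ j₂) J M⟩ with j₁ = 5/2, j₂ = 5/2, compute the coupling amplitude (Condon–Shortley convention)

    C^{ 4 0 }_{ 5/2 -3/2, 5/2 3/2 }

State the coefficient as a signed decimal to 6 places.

j₁+j₂−J=1  J+j₁−j₂=4  J−j₁+j₂=4  j₁+j₂+J+1=10
(j₁±m₁, j₂±m₂, J±M) = (1,4,4,1,4,4)
P² = 82944/175
sum k=0..1:
  [0] +1/576 = 1/576
  [1] −1/36 = -1/36
S = -5/192
C² = P²·S² = 9/28 ; C = -0.566947

-0.566947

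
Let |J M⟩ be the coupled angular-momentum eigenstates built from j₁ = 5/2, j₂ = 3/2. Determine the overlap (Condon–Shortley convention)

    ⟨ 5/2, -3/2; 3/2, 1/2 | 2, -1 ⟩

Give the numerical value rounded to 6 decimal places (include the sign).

√[5·2!3!1!/7! · 1!4!2!1!1!3!] = √(24/7)
  +(−1)^1/∏(1,1,3,1,0,0)! = -1/6  (running -1/6)
  +(−1)^2/∏(2,0,2,0,1,1)! = 1/4  (running 1/12)
⟨..|..⟩ = √(24/7)·(1/12) = +0.154303

+√(1/42) ≈ +0.154303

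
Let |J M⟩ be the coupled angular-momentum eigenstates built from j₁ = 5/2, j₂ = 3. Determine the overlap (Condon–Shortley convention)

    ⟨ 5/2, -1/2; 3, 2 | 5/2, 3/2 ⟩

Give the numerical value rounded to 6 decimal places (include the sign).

√[6·3!2!3!/9! · 2!3!5!1!4!1!] = √(288/7)
  +(−1)^2/∏(2,1,1,3,1,0)! = 1/12  (running 1/12)
  +(−1)^3/∏(3,0,0,2,2,1)! = -1/24  (running 1/24)
⟨..|..⟩ = √(288/7)·(1/24) = +0.267261

+√(1/14) = +0.267261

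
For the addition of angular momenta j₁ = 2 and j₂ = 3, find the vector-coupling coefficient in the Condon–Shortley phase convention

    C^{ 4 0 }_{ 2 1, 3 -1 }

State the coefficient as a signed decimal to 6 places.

j₁+j₂−J=1  J+j₁−j₂=3  J−j₁+j₂=5  j₁+j₂+J+1=10
(j₁±m₁, j₂±m₂, J±M) = (3,1,2,4,4,4)
P² = 10368/35
sum k=0..1:
  [0] +1/24 = 1/24
  [1] −1/144 = -1/144
S = 5/144
C² = P²·S² = 5/14 ; C = +0.597614

+√(5/14) ≈ +0.597614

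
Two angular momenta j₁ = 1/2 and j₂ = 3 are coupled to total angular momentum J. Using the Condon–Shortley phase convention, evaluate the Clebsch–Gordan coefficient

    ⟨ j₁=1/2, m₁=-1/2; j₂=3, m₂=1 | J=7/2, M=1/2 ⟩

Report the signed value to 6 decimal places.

+√(3/7) ≈ +0.654654

√[8·0!1!6!/8! · 0!1!4!2!4!3!] = √(6912/7)
  +(−1)^0/∏(0,0,1,4,0,2)! = 1/48  (running 1/48)
⟨..|..⟩ = √(6912/7)·(1/48) = +0.654654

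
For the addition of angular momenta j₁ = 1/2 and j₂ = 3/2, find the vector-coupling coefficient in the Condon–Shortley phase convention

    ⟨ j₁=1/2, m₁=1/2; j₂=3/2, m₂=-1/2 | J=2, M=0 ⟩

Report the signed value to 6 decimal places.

j₁+j₂−J=0  J+j₁−j₂=1  J−j₁+j₂=3  j₁+j₂+J+1=5
(j₁±m₁, j₂±m₂, J±M) = (1,0,1,2,2,2)
P² = 2
sum k=0..0:
  [0] +1/2 = 1/2
S = 1/2
C² = P²·S² = 1/2 ; C = +0.707107

+0.707107  (= +√(1/2))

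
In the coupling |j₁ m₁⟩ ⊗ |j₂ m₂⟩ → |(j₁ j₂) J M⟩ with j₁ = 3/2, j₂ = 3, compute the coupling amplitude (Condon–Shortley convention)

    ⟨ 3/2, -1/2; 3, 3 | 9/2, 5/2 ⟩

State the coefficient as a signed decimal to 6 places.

+0.288675  (= +√(1/12))

triangle: 0!*3!*6!/10! = 4320/3628800
(j±m)!: 1!*2!*6!*0!*7!*2! = 14515200
prefactor² = (2J+1)*Δ*N² = 172800
  k=0: +1/(0!*0!*2!*6!*1!*0!) = 1/1440
Σ = 1/1440  ⇒  CG² = 172800*1/1440² = 1/12
CG = +√(1/12) = +0.288675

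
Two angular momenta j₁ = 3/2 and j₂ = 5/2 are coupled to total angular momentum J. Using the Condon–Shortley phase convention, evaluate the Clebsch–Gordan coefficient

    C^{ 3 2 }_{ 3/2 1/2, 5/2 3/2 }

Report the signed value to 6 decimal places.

triangle: 1!·2!·4!/8! = 48/40320
(j±m)!: 2!·1!·4!·1!·5!·1! = 5760
prefactor² = (2J+1)·Δ·N² = 48
  k=0: +1/(0!·1!·1!·4!·1!·0!) = 1/24
  k=1: −1/(1!·0!·0!·3!·2!·1!) = -1/12
Σ = -1/24  ⇒  CG² = 48·(-1/24)² = 1/12
CG = −√(1/12) = -0.288675

-0.288675  (= −√(1/12))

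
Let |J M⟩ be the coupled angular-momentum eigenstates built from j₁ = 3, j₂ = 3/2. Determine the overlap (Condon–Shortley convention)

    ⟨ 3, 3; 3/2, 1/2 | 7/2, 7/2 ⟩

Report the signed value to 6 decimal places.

triangle: 1!·5!·2!/9! = 240/362880
(j±m)!: 6!·0!·2!·1!·7!·0! = 7257600
prefactor² = (2J+1)·Δ·N² = 38400
  k=0: +1/(0!·1!·0!·2!·5!·0!) = 1/240
Σ = 1/240  ⇒  CG² = 38400·1/240² = 2/3
CG = +√(2/3) = +0.816497

+√(2/3) = +0.816497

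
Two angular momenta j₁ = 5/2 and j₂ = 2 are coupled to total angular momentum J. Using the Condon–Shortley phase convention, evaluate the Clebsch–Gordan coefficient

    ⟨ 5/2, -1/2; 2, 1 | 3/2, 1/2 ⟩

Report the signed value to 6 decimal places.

+0.487950  (= +√(5/21))

triangle: 3!×2!×1!/7! = 12/5040
(j±m)!: 2!×3!×3!×1!×2!×1! = 144
prefactor² = (2J+1)×Δ×N² = 48/35
  k=2: +1/(2!×1!×1!×1!×1!×0!) = 1/2
  k=3: −1/(3!×0!×0!×0!×2!×1!) = -1/12
Σ = 5/12  ⇒  CG² = 48/35×5/12² = 5/21
CG = +√(5/21) = +0.487950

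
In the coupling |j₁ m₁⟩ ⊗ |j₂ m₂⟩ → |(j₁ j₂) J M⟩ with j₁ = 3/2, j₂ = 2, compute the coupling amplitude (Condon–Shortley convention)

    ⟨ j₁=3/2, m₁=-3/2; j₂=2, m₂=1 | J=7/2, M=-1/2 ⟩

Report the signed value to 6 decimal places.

√[8·0!3!4!/8! · 0!3!3!1!3!4!] = √(5184/35)
  +(−1)^0/∏(0,0,3,3,0,1)! = 1/36  (running 1/36)
⟨..|..⟩ = √(5184/35)·(1/36) = +0.338062

+√(4/35) = +0.338062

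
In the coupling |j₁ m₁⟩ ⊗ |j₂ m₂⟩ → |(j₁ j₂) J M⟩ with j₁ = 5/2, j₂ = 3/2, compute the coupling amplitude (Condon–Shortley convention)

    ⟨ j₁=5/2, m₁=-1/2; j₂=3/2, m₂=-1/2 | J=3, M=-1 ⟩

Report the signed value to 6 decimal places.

+√(1/60) = +0.129099

j₁+j₂−J=1  J+j₁−j₂=4  J−j₁+j₂=2  j₁+j₂+J+1=8
(j₁±m₁, j₂±m₂, J±M) = (2,3,1,2,2,4)
P² = 48/5
sum k=0..1:
  [0] +1/6 = 1/6
  [1] −1/8 = -1/8
S = 1/24
C² = P²·S² = 1/60 ; C = +0.129099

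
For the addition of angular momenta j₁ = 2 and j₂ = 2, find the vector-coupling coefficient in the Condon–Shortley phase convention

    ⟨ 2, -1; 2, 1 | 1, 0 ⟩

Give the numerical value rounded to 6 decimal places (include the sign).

j₁+j₂−J=3  J+j₁−j₂=1  J−j₁+j₂=1  j₁+j₂+J+1=6
(j₁±m₁, j₂±m₂, J±M) = (1,3,3,1,1,1)
P² = 9/10
sum k=2..3:
  [2] +1/2 = 1/2
  [3] −1/6 = -1/6
S = 1/3
C² = P²·S² = 1/10 ; C = +0.316228

+√(1/10) ≈ +0.316228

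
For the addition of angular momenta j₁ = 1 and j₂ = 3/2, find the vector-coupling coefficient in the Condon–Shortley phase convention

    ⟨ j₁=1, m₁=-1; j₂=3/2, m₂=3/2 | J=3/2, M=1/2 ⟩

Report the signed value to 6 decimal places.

-0.632456

j₁+j₂−J=1  J+j₁−j₂=1  J−j₁+j₂=2  j₁+j₂+J+1=5
(j₁±m₁, j₂±m₂, J±M) = (0,2,3,0,2,1)
P² = 8/5
sum k=1..1:
  [1] −1/2 = -1/2
S = -1/2
C² = P²·S² = 2/5 ; C = -0.632456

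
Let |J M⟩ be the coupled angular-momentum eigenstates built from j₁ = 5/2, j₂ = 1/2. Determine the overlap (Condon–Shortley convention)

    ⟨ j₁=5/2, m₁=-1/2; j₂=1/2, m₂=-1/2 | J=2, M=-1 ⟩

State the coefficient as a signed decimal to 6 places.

+√(1/3) ≈ +0.577350

j₁+j₂−J=1  J+j₁−j₂=4  J−j₁+j₂=0  j₁+j₂+J+1=6
(j₁±m₁, j₂±m₂, J±M) = (2,3,0,1,1,3)
P² = 12
sum k=0..0:
  [0] +1/6 = 1/6
S = 1/6
C² = P²·S² = 1/3 ; C = +0.577350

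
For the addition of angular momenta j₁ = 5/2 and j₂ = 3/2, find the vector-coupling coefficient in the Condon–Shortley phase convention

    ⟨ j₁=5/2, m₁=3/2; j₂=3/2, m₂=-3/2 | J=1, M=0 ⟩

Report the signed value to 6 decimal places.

j₁+j₂−J=3  J+j₁−j₂=2  J−j₁+j₂=0  j₁+j₂+J+1=6
(j₁±m₁, j₂±m₂, J±M) = (4,1,0,3,1,1)
P² = 36/5
sum k=0..0:
  [0] +1/6 = 1/6
S = 1/6
C² = P²·S² = 1/5 ; C = +0.447214

+√(1/5) = +0.447214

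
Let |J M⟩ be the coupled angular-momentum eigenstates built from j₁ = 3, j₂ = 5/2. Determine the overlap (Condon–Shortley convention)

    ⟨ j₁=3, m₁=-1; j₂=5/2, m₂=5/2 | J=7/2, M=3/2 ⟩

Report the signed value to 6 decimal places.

+0.617213  (= +√(8/21))

j₁+j₂−J=2  J+j₁−j₂=4  J−j₁+j₂=3  j₁+j₂+J+1=10
(j₁±m₁, j₂±m₂, J±M) = (2,4,5,0,5,2)
P² = 6144/7
sum k=2..2:
  [2] +1/48 = 1/48
S = 1/48
C² = P²·S² = 8/21 ; C = +0.617213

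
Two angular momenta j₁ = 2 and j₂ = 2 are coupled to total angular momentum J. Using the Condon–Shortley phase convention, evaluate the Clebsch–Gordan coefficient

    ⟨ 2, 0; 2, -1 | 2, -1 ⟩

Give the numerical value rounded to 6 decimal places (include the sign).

j₁+j₂−J=2  J+j₁−j₂=2  J−j₁+j₂=2  j₁+j₂+J+1=7
(j₁±m₁, j₂±m₂, J±M) = (2,2,1,3,1,3)
P² = 8/7
sum k=0..1:
  [0] +1/4 = 1/4
  [1] −1/2 = -1/2
S = -1/4
C² = P²·S² = 1/14 ; C = -0.267261

−√(1/14) = -0.267261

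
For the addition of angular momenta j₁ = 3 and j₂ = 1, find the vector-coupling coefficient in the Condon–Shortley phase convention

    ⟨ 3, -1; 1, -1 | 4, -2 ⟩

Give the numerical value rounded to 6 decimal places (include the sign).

triangle: 0!·6!·2!/9! = 1440/362880
(j±m)!: 2!·4!·0!·2!·2!·6! = 138240
prefactor² = (2J+1)·Δ·N² = 34560/7
  k=0: +1/(0!·0!·4!·0!·2!·2!) = 1/96
Σ = 1/96  ⇒  CG² = 34560/7·1/96² = 15/28
CG = +√(15/28) = +0.731925

+0.731925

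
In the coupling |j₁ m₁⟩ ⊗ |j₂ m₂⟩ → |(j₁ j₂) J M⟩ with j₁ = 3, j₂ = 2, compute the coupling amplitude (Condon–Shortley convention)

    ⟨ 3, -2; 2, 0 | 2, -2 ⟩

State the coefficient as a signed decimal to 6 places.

triangle: 3!·3!·1!/8! = 36/40320
(j±m)!: 1!·5!·2!·2!·0!·4! = 11520
prefactor² = (2J+1)·Δ·N² = 360/7
  k=2: +1/(2!·1!·3!·0!·0!·1!) = 1/12
Σ = 1/12  ⇒  CG² = 360/7·1/12² = 5/14
CG = +√(5/14) = +0.597614

+0.597614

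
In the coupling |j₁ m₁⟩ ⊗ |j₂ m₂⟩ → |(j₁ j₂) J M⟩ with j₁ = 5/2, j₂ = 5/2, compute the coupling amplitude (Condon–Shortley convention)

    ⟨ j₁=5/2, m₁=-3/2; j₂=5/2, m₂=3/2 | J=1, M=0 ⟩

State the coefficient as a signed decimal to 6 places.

-0.358569  (= −√(9/70))

√[3·4!1!1!/7! · 1!4!4!1!1!1!] = √(288/35)
  +(−1)^3/∏(3,1,1,1,0,0)! = -1/6  (running -1/6)
  +(−1)^4/∏(4,0,0,0,1,1)! = 1/24  (running -1/8)
⟨..|..⟩ = √(288/35)·(-1/8) = -0.358569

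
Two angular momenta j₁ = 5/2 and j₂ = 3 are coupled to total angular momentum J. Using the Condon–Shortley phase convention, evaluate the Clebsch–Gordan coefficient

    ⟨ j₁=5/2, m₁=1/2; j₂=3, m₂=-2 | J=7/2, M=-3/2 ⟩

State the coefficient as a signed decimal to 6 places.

+√(2/21) ≈ +0.308607

j₁+j₂−J=2  J+j₁−j₂=3  J−j₁+j₂=4  j₁+j₂+J+1=10
(j₁±m₁, j₂±m₂, J±M) = (3,2,1,5,2,5)
P² = 1536/7
sum k=0..1:
  [0] +1/24 = 1/24
  [1] −1/48 = -1/48
S = 1/48
C² = P²·S² = 2/21 ; C = +0.308607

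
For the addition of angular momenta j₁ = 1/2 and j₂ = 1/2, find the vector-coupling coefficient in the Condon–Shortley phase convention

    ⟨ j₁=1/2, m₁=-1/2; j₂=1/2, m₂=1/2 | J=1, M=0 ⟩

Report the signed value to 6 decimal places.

+0.707107

j₁+j₂−J=0  J+j₁−j₂=1  J−j₁+j₂=1  j₁+j₂+J+1=3
(j₁±m₁, j₂±m₂, J±M) = (0,1,1,0,1,1)
P² = 1/2
sum k=0..0:
  [0] +1/1 = 1
S = 1
C² = P²·S² = 1/2 ; C = +0.707107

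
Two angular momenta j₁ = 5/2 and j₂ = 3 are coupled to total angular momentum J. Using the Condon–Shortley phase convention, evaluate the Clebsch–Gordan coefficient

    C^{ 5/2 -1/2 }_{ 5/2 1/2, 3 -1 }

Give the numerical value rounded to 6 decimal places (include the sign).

−√(8/35) = -0.478091

√[6·3!2!3!/9! · 3!2!2!4!2!3!] = √(288/35)
  +(−1)^0/∏(0,3,2,2,0,1)! = 1/24  (running 1/24)
  +(−1)^1/∏(1,2,1,1,1,2)! = -1/4  (running -5/24)
  +(−1)^2/∏(2,1,0,0,2,3)! = 1/24  (running -1/6)
⟨..|..⟩ = √(288/35)·(-1/6) = -0.478091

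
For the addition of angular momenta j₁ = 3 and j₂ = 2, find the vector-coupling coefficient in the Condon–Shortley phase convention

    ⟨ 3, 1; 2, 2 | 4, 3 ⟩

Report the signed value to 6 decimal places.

triangle: 1!·5!·3!/10! = 720/3628800
(j±m)!: 4!·2!·4!·0!·7!·1! = 5806080
prefactor² = (2J+1)·Δ·N² = 10368
  k=1: −1/(1!·0!·1!·3!·4!·0!) = -1/144
Σ = -1/144  ⇒  CG² = 10368·(-1/144)² = 1/2
CG = −√(1/2) = -0.707107

-0.707107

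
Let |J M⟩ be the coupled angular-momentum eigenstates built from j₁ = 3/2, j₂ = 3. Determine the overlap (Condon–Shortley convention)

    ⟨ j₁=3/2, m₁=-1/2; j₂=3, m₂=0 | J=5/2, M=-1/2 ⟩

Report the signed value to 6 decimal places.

triangle: 2!×1!×4!/8! = 48/40320
(j±m)!: 1!×2!×3!×3!×2!×3! = 864
prefactor² = (2J+1)×Δ×N² = 216/35
  k=1: −1/(1!×1!×1!×2!×0!×2!) = -1/4
  k=2: +1/(2!×0!×0!×1!×1!×3!) = 1/12
Σ = -1/6  ⇒  CG² = 216/35×(-1/6)² = 6/35
CG = −√(6/35) = -0.414039

−√(6/35) ≈ -0.414039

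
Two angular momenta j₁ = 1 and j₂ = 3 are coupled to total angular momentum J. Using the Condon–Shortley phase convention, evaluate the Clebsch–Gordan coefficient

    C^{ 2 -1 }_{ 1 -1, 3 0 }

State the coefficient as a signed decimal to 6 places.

+√(1/7) = +0.377964

√[5·2!0!4!/7! · 0!2!3!3!1!3!] = √(144/7)
  +(−1)^2/∏(2,0,0,1,0,3)! = 1/12  (running 1/12)
⟨..|..⟩ = √(144/7)·(1/12) = +0.377964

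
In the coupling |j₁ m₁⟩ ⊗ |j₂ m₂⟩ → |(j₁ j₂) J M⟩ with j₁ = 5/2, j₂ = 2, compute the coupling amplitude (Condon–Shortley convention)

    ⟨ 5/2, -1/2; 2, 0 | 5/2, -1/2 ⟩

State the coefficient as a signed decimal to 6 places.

−√(8/35) = -0.478091

triangle: 2!·3!·2!/8! = 24/40320
(j±m)!: 2!·3!·2!·2!·2!·3! = 576
prefactor² = (2J+1)·Δ·N² = 72/35
  k=0: +1/(0!·2!·3!·2!·0!·0!) = 1/24
  k=1: −1/(1!·1!·2!·1!·1!·1!) = -1/2
  k=2: +1/(2!·0!·1!·0!·2!·2!) = 1/8
Σ = -1/3  ⇒  CG² = 72/35·(-1/3)² = 8/35
CG = −√(8/35) = -0.478091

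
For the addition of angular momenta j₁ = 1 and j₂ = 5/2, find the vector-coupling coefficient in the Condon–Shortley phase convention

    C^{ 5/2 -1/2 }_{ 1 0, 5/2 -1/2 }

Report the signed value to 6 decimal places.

j₁+j₂−J=1  J+j₁−j₂=1  J−j₁+j₂=4  j₁+j₂+J+1=7
(j₁±m₁, j₂±m₂, J±M) = (1,1,2,3,2,3)
P² = 144/35
sum k=0..1:
  [0] +1/4 = 1/4
  [1] −1/6 = -1/6
S = 1/12
C² = P²·S² = 1/35 ; C = +0.169031

+√(1/35) = +0.169031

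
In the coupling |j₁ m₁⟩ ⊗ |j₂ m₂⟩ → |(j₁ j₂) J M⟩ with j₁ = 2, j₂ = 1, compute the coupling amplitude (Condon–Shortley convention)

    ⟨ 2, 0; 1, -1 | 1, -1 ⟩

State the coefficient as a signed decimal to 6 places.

+√(1/10) = +0.316228

√[3·2!2!0!/5! · 2!2!0!2!0!2!] = √(8/5)
  +(−1)^0/∏(0,2,2,0,0,0)! = 1/4  (running 1/4)
⟨..|..⟩ = √(8/5)·(1/4) = +0.316228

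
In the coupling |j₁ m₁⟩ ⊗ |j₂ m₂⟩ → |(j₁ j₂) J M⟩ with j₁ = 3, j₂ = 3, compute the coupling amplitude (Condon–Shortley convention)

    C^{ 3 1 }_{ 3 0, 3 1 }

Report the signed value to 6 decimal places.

+0.408248

√[7·3!3!3!/10! · 3!3!4!2!4!2!] = √(864/25)
  +(−1)^1/∏(1,2,2,3,1,0)! = -1/24  (running -1/24)
  +(−1)^2/∏(2,1,1,2,2,1)! = 1/8  (running 1/12)
  +(−1)^3/∏(3,0,0,1,3,2)! = -1/72  (running 5/72)
⟨..|..⟩ = √(864/25)·(5/72) = +0.408248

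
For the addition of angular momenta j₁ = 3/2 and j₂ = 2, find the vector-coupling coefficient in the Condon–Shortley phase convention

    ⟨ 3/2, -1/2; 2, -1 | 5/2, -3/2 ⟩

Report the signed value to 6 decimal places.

+0.169031

√[6·1!2!3!/7! · 1!2!1!3!1!4!] = √(144/35)
  +(−1)^0/∏(0,1,2,1,0,2)! = 1/4  (running 1/4)
  +(−1)^1/∏(1,0,1,0,1,3)! = -1/6  (running 1/12)
⟨..|..⟩ = √(144/35)·(1/12) = +0.169031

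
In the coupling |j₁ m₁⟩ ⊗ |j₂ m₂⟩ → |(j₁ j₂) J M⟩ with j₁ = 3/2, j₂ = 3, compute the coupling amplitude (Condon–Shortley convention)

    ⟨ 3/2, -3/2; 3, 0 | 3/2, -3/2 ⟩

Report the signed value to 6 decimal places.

−√(1/35) = -0.169031

j₁+j₂−J=3  J+j₁−j₂=0  J−j₁+j₂=3  j₁+j₂+J+1=7
(j₁±m₁, j₂±m₂, J±M) = (0,3,3,3,0,3)
P² = 1296/35
sum k=3..3:
  [3] −1/36 = -1/36
S = -1/36
C² = P²·S² = 1/35 ; C = -0.169031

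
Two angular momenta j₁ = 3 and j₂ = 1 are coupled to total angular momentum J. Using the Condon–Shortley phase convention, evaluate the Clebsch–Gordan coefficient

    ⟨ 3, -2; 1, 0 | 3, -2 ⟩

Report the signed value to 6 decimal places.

-0.577350

j₁+j₂−J=1  J+j₁−j₂=5  J−j₁+j₂=1  j₁+j₂+J+1=8
(j₁±m₁, j₂±m₂, J±M) = (1,5,1,1,1,5)
P² = 300
sum k=0..1:
  [0] +1/120 = 1/120
  [1] −1/24 = -1/24
S = -1/30
C² = P²·S² = 1/3 ; C = -0.577350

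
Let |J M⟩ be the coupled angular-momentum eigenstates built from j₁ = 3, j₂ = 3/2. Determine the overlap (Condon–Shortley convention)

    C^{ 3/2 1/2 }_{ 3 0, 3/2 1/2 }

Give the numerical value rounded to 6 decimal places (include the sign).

+√(9/35) = +0.507093

triangle: 3!*3!*0!/7! = 36/5040
(j±m)!: 3!*3!*2!*1!*2!*1! = 144
prefactor² = (2J+1)*Δ*N² = 144/35
  k=2: +1/(2!*1!*1!*0!*2!*0!) = 1/4
Σ = 1/4  ⇒  CG² = 144/35*1/4² = 9/35
CG = +√(9/35) = +0.507093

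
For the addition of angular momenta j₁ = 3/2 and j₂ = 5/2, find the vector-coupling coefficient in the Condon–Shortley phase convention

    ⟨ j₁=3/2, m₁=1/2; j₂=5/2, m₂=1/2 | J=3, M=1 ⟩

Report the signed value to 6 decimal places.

j₁+j₂−J=1  J+j₁−j₂=2  J−j₁+j₂=4  j₁+j₂+J+1=8
(j₁±m₁, j₂±m₂, J±M) = (2,1,3,2,4,2)
P² = 48/5
sum k=0..1:
  [0] +1/6 = 1/6
  [1] −1/8 = -1/8
S = 1/24
C² = P²·S² = 1/60 ; C = +0.129099

+0.129099  (= +√(1/60))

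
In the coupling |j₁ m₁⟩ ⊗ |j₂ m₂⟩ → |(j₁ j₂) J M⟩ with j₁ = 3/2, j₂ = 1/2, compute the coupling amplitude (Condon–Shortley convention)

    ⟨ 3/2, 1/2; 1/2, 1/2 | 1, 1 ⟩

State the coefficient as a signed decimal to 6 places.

triangle: 1!·2!·0!/4! = 2/24
(j±m)!: 2!·1!·1!·0!·2!·0! = 4
prefactor² = (2J+1)·Δ·N² = 1
  k=1: −1/(1!·0!·0!·0!·2!·0!) = -1/2
Σ = -1/2  ⇒  CG² = 1·(-1/2)² = 1/4
CG = −√(1/4) = -0.500000

−√(1/4) ≈ -0.500000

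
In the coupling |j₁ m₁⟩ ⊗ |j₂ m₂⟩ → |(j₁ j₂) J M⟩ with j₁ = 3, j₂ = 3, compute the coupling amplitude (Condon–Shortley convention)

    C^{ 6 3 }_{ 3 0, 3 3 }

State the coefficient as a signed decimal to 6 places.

+0.301511  (= +√(1/11))

j₁+j₂−J=0  J+j₁−j₂=6  J−j₁+j₂=6  j₁+j₂+J+1=13
(j₁±m₁, j₂±m₂, J±M) = (3,3,6,0,9,3)
P² = 671846400/11
sum k=0..0:
  [0] +1/25920 = 1/25920
S = 1/25920
C² = P²·S² = 1/11 ; C = +0.301511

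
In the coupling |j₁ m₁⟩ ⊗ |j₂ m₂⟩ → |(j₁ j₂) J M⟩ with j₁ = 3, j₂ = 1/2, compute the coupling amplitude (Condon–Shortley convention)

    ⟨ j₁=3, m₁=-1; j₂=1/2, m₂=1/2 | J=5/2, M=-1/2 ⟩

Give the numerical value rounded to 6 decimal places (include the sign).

triangle: 1!×5!×0!/7! = 120/5040
(j±m)!: 2!×4!×1!×0!×2!×3! = 576
prefactor² = (2J+1)×Δ×N² = 576/7
  k=1: −1/(1!×0!×3!×0!×2!×0!) = -1/12
Σ = -1/12  ⇒  CG² = 576/7×(-1/12)² = 4/7
CG = −√(4/7) = -0.755929

−√(4/7) = -0.755929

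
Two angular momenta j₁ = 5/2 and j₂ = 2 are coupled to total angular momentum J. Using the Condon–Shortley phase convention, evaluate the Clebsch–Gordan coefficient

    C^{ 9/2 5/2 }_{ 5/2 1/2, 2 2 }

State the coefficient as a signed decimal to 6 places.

+0.527046

j₁+j₂−J=0  J+j₁−j₂=5  J−j₁+j₂=4  j₁+j₂+J+1=10
(j₁±m₁, j₂±m₂, J±M) = (3,2,4,0,7,2)
P² = 23040
sum k=0..0:
  [0] +1/288 = 1/288
S = 1/288
C² = P²·S² = 5/18 ; C = +0.527046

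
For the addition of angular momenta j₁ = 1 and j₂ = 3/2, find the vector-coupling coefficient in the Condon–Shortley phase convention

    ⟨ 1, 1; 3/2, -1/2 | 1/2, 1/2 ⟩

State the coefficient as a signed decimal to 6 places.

√[2·2!0!1!/4! · 2!0!1!2!1!0!] = √(2/3)
  +(−1)^0/∏(0,2,0,1,0,0)! = 1/2  (running 1/2)
⟨..|..⟩ = √(2/3)·(1/2) = +0.408248

+0.408248  (= +√(1/6))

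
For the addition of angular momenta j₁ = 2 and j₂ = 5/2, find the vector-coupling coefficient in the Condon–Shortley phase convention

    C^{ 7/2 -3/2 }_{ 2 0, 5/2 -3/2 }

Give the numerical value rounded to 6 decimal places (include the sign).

+√(2/7) = +0.534522

√[8·1!3!4!/9! · 2!2!1!4!2!5!] = √(512/7)
  +(−1)^0/∏(0,1,2,1,1,3)! = 1/12  (running 1/12)
  +(−1)^1/∏(1,0,1,0,2,4)! = -1/48  (running 1/16)
⟨..|..⟩ = √(512/7)·(1/16) = +0.534522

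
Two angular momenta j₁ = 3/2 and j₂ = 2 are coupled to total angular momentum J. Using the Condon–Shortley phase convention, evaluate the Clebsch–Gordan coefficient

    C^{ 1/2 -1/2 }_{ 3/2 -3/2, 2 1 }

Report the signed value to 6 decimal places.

triangle: 3!*0!*1!/5! = 6/120
(j±m)!: 0!*3!*3!*1!*0!*1! = 36
prefactor² = (2J+1)*Δ*N² = 18/5
  k=3: −1/(3!*0!*0!*0!*0!*1!) = -1/6
Σ = -1/6  ⇒  CG² = 18/5*(-1/6)² = 1/10
CG = −√(1/10) = -0.316228

−√(1/10) = -0.316228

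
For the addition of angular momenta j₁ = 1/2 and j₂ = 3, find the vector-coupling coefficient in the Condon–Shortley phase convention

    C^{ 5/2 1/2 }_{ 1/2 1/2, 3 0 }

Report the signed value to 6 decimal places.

√[6·1!0!5!/7! · 1!0!3!3!3!2!] = √(432/7)
  +(−1)^0/∏(0,1,0,3,0,2)! = 1/12  (running 1/12)
⟨..|..⟩ = √(432/7)·(1/12) = +0.654654

+0.654654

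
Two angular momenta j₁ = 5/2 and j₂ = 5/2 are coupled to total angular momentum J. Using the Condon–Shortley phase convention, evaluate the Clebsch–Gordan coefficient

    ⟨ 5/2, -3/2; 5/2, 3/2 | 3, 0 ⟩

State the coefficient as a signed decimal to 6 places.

+0.521749  (= +√(49/180))

triangle: 2!*3!*3!/9! = 72/362880
(j±m)!: 1!*4!*4!*1!*3!*3! = 20736
prefactor² = (2J+1)*Δ*N² = 144/5
  k=1: −1/(1!*1!*3!*3!*0!*0!) = -1/36
  k=2: +1/(2!*0!*2!*2!*1!*1!) = 1/8
Σ = 7/72  ⇒  CG² = 144/5*7/72² = 49/180
CG = +√(49/180) = +0.521749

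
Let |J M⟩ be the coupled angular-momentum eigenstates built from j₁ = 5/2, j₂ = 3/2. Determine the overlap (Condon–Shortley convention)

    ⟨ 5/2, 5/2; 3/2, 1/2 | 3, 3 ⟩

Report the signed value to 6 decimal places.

triangle: 1!*4!*2!/8! = 48/40320
(j±m)!: 5!*0!*2!*1!*6!*0! = 172800
prefactor² = (2J+1)*Δ*N² = 1440
  k=0: +1/(0!*1!*0!*2!*4!*0!) = 1/48
Σ = 1/48  ⇒  CG² = 1440*1/48² = 5/8
CG = +√(5/8) = +0.790569

+√(5/8) ≈ +0.790569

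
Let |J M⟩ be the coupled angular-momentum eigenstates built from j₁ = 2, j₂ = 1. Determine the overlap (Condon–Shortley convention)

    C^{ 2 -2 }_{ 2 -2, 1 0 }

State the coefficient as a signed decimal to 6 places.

j₁+j₂−J=1  J+j₁−j₂=3  J−j₁+j₂=1  j₁+j₂+J+1=6
(j₁±m₁, j₂±m₂, J±M) = (0,4,1,1,0,4)
P² = 24
sum k=1..1:
  [1] −1/6 = -1/6
S = -1/6
C² = P²·S² = 2/3 ; C = -0.816497

-0.816497  (= −√(2/3))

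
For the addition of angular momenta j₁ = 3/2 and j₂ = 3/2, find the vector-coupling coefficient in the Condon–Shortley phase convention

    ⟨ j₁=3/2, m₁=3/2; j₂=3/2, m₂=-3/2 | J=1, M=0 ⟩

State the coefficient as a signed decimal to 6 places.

j₁+j₂−J=2  J+j₁−j₂=1  J−j₁+j₂=1  j₁+j₂+J+1=5
(j₁±m₁, j₂±m₂, J±M) = (3,0,0,3,1,1)
P² = 9/5
sum k=0..0:
  [0] +1/2 = 1/2
S = 1/2
C² = P²·S² = 9/20 ; C = +0.670820

+√(9/20) ≈ +0.670820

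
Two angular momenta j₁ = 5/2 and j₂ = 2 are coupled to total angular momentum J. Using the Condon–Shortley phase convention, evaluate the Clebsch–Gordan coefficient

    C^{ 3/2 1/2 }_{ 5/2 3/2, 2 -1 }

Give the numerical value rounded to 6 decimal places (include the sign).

−√(2/105) ≈ -0.138013

triangle: 3!×2!×1!/7! = 12/5040
(j±m)!: 4!×1!×1!×3!×2!×1! = 288
prefactor² = (2J+1)×Δ×N² = 96/35
  k=0: +1/(0!×3!×1!×1!×1!×0!) = 1/6
  k=1: −1/(1!×2!×0!×0!×2!×1!) = -1/4
Σ = -1/12  ⇒  CG² = 96/35×(-1/12)² = 2/105
CG = −√(2/105) = -0.138013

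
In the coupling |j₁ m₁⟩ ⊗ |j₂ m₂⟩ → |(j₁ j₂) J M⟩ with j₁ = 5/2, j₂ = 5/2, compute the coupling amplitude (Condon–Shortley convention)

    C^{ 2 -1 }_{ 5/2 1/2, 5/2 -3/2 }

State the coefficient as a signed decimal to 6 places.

-0.377964

j₁+j₂−J=3  J+j₁−j₂=2  J−j₁+j₂=2  j₁+j₂+J+1=8
(j₁±m₁, j₂±m₂, J±M) = (3,2,1,4,1,3)
P² = 36/7
sum k=0..1:
  [0] +1/12 = 1/12
  [1] −1/4 = -1/4
S = -1/6
C² = P²·S² = 1/7 ; C = -0.377964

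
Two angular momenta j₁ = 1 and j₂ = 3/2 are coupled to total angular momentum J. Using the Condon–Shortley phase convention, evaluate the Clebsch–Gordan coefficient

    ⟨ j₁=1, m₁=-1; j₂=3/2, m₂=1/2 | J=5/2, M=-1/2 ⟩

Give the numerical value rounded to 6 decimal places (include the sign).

triangle: 0!·2!·3!/6! = 12/720
(j±m)!: 0!·2!·2!·1!·2!·3! = 48
prefactor² = (2J+1)·Δ·N² = 24/5
  k=0: +1/(0!·0!·2!·2!·0!·1!) = 1/4
Σ = 1/4  ⇒  CG² = 24/5·1/4² = 3/10
CG = +√(3/10) = +0.547723

+0.547723  (= +√(3/10))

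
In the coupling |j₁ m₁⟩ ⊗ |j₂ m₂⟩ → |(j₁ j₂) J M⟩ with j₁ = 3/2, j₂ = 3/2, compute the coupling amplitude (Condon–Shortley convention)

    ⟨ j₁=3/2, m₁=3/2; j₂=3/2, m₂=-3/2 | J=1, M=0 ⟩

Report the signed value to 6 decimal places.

+√(9/20) = +0.670820

triangle: 2!×1!×1!/5! = 2/120
(j±m)!: 3!×0!×0!×3!×1!×1! = 36
prefactor² = (2J+1)×Δ×N² = 9/5
  k=0: +1/(0!×2!×0!×0!×1!×1!) = 1/2
Σ = 1/2  ⇒  CG² = 9/5×1/2² = 9/20
CG = +√(9/20) = +0.670820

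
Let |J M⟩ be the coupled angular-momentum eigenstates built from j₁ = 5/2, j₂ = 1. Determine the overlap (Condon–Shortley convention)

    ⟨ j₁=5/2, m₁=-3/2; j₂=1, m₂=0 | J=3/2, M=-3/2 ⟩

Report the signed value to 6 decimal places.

√[4·2!3!0!/6! · 1!4!1!1!0!3!] = √(48/5)
  +(−1)^1/∏(1,1,3,0,0,0)! = -1/6  (running -1/6)
⟨..|..⟩ = √(48/5)·(-1/6) = -0.516398

-0.516398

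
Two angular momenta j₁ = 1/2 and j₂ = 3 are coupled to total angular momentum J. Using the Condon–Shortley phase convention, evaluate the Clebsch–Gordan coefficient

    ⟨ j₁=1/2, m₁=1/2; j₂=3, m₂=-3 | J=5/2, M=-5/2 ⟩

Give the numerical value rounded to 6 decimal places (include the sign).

triangle: 1!·0!·5!/7! = 120/5040
(j±m)!: 1!·0!·0!·6!·0!·5! = 86400
prefactor² = (2J+1)·Δ·N² = 86400/7
  k=0: +1/(0!·1!·0!·0!·0!·5!) = 1/120
Σ = 1/120  ⇒  CG² = 86400/7·1/120² = 6/7
CG = +√(6/7) = +0.925820

+√(6/7) = +0.925820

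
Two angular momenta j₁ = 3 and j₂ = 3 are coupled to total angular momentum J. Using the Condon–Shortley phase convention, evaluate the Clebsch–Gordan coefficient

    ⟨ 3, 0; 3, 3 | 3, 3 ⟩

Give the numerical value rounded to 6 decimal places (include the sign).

−√(1/6) = -0.408248

√[7·3!3!3!/10! · 3!3!6!0!6!0!] = √(7776)
  +(−1)^3/∏(3,0,0,3,3,0)! = -1/216  (running -1/216)
⟨..|..⟩ = √(7776)·(-1/216) = -0.408248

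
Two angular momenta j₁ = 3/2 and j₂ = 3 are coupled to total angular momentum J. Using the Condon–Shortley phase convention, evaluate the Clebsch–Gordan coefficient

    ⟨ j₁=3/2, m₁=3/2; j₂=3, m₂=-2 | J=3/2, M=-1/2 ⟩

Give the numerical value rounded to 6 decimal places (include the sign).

+0.534522

j₁+j₂−J=3  J+j₁−j₂=0  J−j₁+j₂=3  j₁+j₂+J+1=7
(j₁±m₁, j₂±m₂, J±M) = (3,0,1,5,1,2)
P² = 288/7
sum k=0..0:
  [0] +1/12 = 1/12
S = 1/12
C² = P²·S² = 2/7 ; C = +0.534522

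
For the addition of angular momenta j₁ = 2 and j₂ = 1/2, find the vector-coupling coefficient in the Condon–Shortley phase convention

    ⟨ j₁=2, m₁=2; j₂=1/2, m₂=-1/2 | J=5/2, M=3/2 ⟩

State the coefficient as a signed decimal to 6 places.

+0.447214  (= +√(1/5))

√[6·0!4!1!/6! · 4!0!0!1!4!1!] = √(576/5)
  +(−1)^0/∏(0,0,0,0,4,1)! = 1/24  (running 1/24)
⟨..|..⟩ = √(576/5)·(1/24) = +0.447214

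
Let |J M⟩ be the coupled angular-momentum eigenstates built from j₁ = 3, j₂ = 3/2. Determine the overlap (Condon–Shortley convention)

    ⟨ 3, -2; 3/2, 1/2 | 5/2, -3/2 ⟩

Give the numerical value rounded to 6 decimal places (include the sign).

triangle: 2!*4!*1!/8! = 48/40320
(j±m)!: 1!*5!*2!*1!*1!*4! = 5760
prefactor² = (2J+1)*Δ*N² = 288/7
  k=1: −1/(1!*1!*4!*1!*0!*0!) = -1/24
  k=2: +1/(2!*0!*3!*0!*1!*1!) = 1/12
Σ = 1/24  ⇒  CG² = 288/7*1/24² = 1/14
CG = +√(1/14) = +0.267261

+0.267261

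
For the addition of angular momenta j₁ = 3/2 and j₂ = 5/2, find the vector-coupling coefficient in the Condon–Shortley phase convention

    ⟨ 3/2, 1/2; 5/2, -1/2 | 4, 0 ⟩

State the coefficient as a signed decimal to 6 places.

+0.654654  (= +√(3/7))

triangle: 0!·3!·5!/9! = 720/362880
(j±m)!: 2!·1!·2!·3!·4!·4! = 13824
prefactor² = (2J+1)·Δ·N² = 1728/7
  k=0: +1/(0!·0!·1!·2!·2!·3!) = 1/24
Σ = 1/24  ⇒  CG² = 1728/7·1/24² = 3/7
CG = +√(3/7) = +0.654654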